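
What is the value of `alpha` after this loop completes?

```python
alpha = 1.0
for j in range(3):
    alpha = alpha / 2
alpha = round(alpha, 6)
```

Halving LR 3 times: 1 / 2^3
`alpha` takes the values: 1.0 → 0.5 → 0.25 → 0.125

Answer: 0.125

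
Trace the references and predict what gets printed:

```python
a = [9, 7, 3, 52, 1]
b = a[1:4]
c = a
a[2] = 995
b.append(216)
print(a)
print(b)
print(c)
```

Key concept: slice vs alias.
Step by step:
`a = [9, 7, 3, 52, 1]` → a = [9, 7, 3, 52, 1]
`b = a[1:4]` → b = [7, 3, 52]
`c = a` → c = [9, 7, 3, 52, 1] (same object as a)
`a[2] = 995` → a = [9, 7, 995, 52, 1] (same object as c); c = [9, 7, 995, 52, 1] (same object as a)
`b.append(216)` → b = [7, 3, 52, 216]
`print(a)` → prints [9, 7, 995, 52, 1]
`print(b)` → prints [7, 3, 52, 216]
`print(c)` → prints [9, 7, 995, 52, 1]

Answer:
[9, 7, 995, 52, 1]
[7, 3, 52, 216]
[9, 7, 995, 52, 1]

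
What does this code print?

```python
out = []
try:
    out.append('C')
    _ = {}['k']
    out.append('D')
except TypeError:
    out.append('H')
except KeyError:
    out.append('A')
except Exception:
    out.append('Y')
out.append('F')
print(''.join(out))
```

Execution trace: 'C' (try body) → 'A' (except KeyError) → 'F' (after the try/except). Output: CAF

Answer: CAF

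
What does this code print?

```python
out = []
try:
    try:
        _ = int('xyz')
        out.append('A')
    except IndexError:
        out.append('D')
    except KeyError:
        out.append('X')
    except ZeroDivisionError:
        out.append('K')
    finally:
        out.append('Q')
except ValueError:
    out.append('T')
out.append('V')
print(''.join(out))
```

Execution trace: 'Q' (finally) → 'T' (outer except ValueError) → 'V' (after the try/except). Output: QTV

Answer: QTV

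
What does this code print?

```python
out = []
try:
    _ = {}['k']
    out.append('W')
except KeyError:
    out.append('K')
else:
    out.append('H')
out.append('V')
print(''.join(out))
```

Execution trace: 'K' (except KeyError) → 'V' (after the try/except). Output: KV

Answer: KV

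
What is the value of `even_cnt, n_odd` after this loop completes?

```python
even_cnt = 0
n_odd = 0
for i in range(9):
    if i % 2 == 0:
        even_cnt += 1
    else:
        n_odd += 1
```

Count evens and odds in range(9)
`even_cnt, n_odd` takes the values: (0, 0) → (1, 0) → (1, 1) → (2, 1) → (2, 2) → (3, 2) → (3, 3) → (4, 3) → (4, 4) → (5, 4)

Answer: 5, 4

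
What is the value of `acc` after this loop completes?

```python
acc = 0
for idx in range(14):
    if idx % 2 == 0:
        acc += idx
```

Sum of even numbers 0 to 13
`acc` takes the values: 0 → 2 → 6 → 12 → 20 → 30 → 42

Answer: 42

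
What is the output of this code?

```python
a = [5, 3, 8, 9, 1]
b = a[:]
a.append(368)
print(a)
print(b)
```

Key concept: slice [:] creates copy.
Step by step:
`a = [5, 3, 8, 9, 1]` → a = [5, 3, 8, 9, 1]
`b = a[:]` → b = [5, 3, 8, 9, 1]
`a.append(368)` → a = [5, 3, 8, 9, 1, 368]
`print(a)` → prints [5, 3, 8, 9, 1, 368]
`print(b)` → prints [5, 3, 8, 9, 1]

Answer:
[5, 3, 8, 9, 1, 368]
[5, 3, 8, 9, 1]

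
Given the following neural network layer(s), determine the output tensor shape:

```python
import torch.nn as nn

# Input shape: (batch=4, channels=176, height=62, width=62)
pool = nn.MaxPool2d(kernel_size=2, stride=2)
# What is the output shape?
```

Input: (4, 176, 62, 62) -> Output: (4, 176, 31, 31)

Answer: (4, 176, 31, 31)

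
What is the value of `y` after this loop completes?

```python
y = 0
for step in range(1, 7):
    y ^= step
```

XOR of 1 to 6
`y` takes the values: 0 → 1 → 3 → 0 → 4 → 1 → 7

Answer: 7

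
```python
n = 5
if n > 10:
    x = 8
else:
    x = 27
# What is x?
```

Trace:
`n = 5` → n = 5
`if n > 10: ...` → n > 10 is False, take else branch → x = 27
So x = 27

Answer: 27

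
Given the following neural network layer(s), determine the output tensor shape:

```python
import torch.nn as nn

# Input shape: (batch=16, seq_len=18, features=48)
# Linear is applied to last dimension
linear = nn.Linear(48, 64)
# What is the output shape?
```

Input: (16, 18, 48) -> Output: (16, 18, 64)

Answer: (16, 18, 64)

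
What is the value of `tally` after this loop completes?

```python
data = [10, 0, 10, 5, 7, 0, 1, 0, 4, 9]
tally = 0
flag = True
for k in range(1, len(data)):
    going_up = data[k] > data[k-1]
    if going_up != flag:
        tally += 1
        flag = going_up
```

Count direction changes in [10, 0, 10, 5, 7, 0, 1, 0, 4, 9]
`tally` takes the values: 0 → 1 → 2 → 3 → 4 → 5 → 6 → 7 → 8

Answer: 8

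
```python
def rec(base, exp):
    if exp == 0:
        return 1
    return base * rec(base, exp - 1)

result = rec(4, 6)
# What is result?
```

rec(4, 6) = 4 * 4 * 4 * 4 * 4 * 4 = 4096

Answer: 4096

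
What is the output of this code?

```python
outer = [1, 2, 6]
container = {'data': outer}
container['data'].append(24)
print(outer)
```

Key concept: dict holds reference to list.
Step by step:
`outer = [1, 2, 6]` → outer = [1, 2, 6]
`container = {'data': outer}` → container = {'data': [1, 2, 6]}
`container['data'].append(24)` → outer = [1, 2, 6, 24]; container = {'data': [1, 2, 6, 24]}
`print(outer)` → prints [1, 2, 6, 24]

Answer: [1, 2, 6, 24]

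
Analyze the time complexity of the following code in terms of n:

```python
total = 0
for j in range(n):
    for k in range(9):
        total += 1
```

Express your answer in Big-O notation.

Each loop level contributes: n × 1. Multiplying the contributions gives O(n).

Answer: O(n)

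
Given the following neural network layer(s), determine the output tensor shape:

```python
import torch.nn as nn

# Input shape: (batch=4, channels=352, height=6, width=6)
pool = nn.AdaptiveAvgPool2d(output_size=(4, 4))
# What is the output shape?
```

Input: (4, 352, 6, 6) -> Output: (4, 352, 4, 4)

Answer: (4, 352, 4, 4)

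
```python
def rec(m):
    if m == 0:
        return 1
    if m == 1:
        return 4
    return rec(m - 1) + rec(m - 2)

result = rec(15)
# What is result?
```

Build up from base cases: rec(0)=1, rec(1)=4, rec(2)=5, rec(3)=9, rec(4)=14, rec(5)=23, rec(6)=37, ..., rec(15)=2817

Answer: 2817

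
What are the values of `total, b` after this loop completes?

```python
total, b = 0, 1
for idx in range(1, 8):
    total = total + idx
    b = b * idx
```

Sum and factorial of 1 to 7
`total, b` takes the values: (0, 1) → (1, 1) → (3, 1) → (3, 2) → (6, 2) → (6, 6) → (10, 6) → (10, 24) → (15, 24) → (15, 120) → (21, 120) → (21, 720) → (28, 720) → (28, 5040)

Answer: 28, 5040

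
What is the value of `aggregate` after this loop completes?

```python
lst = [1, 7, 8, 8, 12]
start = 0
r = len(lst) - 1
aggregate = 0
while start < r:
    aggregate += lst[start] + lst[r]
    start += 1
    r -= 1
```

Sum of pairs from ends
`aggregate` takes the values: 0 → 13 → 28

Answer: 28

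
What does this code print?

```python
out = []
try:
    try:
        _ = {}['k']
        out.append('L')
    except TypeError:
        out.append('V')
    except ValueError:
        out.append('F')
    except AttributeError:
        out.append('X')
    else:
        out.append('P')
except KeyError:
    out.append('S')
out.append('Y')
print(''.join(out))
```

Execution trace: 'S' (outer except KeyError) → 'Y' (after the try/except). Output: SY

Answer: SY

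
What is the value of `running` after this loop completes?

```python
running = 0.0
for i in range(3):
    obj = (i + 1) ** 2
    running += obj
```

Sum of squared losses 1² + 2² + ... + 3²
`running` takes the values: 0.0 → 1.0 → 5.0 → 14.0

Answer: 14.0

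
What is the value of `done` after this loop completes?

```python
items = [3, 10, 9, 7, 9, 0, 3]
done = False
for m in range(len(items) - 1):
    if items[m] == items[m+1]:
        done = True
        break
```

Check consecutive duplicates in [3, 10, 9, 7, 9, 0, 3]
`done` takes the values: False

Answer: False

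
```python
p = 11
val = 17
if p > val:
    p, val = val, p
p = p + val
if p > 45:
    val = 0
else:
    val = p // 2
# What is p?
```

Trace:
`p = 11` → p = 11
`val = 17` → val = 17
`if p > val: ...` → p > val is False → no variable changes
`p = p + val` → p = 28
`if p > 45: ...` → p > 45 is False, take else branch → val = 14
So p = 28

Answer: 28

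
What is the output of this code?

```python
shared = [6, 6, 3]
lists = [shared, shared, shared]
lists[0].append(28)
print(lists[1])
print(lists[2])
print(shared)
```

Key concept: list of same reference.
Step by step:
`shared = [6, 6, 3]` → shared = [6, 6, 3]
`lists = [shared, shared, shared]` → lists = [[6, 6, 3], [6, 6, 3], [6, 6, 3]]
`lists[0].append(28)` → shared = [6, 6, 3, 28]; lists = [[6, 6, 3, 28], [6, 6, 3, 28], [6, 6, 3, 28]]
`print(lists[1])` → prints [6, 6, 3, 28]
`print(lists[2])` → prints [6, 6, 3, 28]
`print(shared)` → prints [6, 6, 3, 28]

Answer:
[6, 6, 3, 28]
[6, 6, 3, 28]
[6, 6, 3, 28]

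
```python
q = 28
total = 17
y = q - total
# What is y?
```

Trace:
`q = 28` → q = 28
`total = 17` → total = 17
`y = q - total` → y = 11
So y = 11

Answer: 11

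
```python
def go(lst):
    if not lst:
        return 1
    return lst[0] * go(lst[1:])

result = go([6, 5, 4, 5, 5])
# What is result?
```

Product over [6, 5, 4, 5, 5] = 6 * 5 * 4 * 5 * 5 = 3000

Answer: 3000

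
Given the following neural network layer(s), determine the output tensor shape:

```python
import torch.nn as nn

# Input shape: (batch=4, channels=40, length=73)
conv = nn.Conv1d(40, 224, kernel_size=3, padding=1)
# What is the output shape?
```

Input: (4, 40, 73) -> Output: (4, 224, 73)

Answer: (4, 224, 73)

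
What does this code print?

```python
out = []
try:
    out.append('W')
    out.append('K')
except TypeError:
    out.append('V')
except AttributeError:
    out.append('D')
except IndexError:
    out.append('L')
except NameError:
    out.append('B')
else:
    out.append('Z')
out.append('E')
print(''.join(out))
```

Execution trace: 'W' (try body) → 'K' (try body, no exception) → 'Z' (else) → 'E' (after the try/except). Output: WKZE

Answer: WKZE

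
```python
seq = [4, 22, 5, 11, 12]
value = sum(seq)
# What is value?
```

Trace:
`seq = [4, 22, 5, 11, 12]` → seq = [4, 22, 5, 11, 12]
`value = sum(seq)` → value = 54
So value = 54

Answer: 54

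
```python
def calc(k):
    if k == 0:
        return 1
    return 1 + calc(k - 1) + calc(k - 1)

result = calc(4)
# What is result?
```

calc(k) = 1 + 2·calc(k-1), calc(0)=1. Closed form: (1+1)·2^4 - 1 = 31.

Answer: 31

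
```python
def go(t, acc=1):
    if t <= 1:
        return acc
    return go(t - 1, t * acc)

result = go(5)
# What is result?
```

Accumulator trace (n, acc): (5, 1) -> (4, 5) -> (3, 20) -> (2, 60) -> (1, 120) -> return 120

Answer: 120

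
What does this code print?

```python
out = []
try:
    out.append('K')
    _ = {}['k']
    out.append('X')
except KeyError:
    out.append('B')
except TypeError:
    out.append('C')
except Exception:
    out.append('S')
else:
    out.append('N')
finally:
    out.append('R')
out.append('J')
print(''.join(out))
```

Execution trace: 'K' (try body) → 'B' (except KeyError) → 'R' (finally) → 'J' (after the try/except). Output: KBRJ

Answer: KBRJ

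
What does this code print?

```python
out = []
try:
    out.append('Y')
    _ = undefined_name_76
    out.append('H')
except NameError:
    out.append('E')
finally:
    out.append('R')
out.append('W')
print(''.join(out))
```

Execution trace: 'Y' (try body) → 'E' (except NameError) → 'R' (finally) → 'W' (after the try/except). Output: YERW

Answer: YERW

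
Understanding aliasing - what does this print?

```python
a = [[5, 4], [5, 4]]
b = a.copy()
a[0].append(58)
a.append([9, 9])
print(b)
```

Key concept: shallow copy with nested lists.
Step by step:
`a = [[5, 4], [5, 4]]` → a = [[5, 4], [5, 4]]
`b = a.copy()` → b = [[5, 4], [5, 4]]
`a[0].append(58)` → a = [[5, 4, 58], [5, 4]]; b = [[5, 4, 58], [5, 4]]
`a.append([9, 9])` → a = [[5, 4, 58], [5, 4], [9, 9]]
`print(b)` → prints [[5, 4, 58], [5, 4]]

Answer: [[5, 4, 58], [5, 4]]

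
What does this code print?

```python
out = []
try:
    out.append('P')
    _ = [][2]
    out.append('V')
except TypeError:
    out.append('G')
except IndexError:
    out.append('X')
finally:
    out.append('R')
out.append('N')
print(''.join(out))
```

Execution trace: 'P' (try body) → 'X' (except IndexError) → 'R' (finally) → 'N' (after the try/except). Output: PXRN

Answer: PXRN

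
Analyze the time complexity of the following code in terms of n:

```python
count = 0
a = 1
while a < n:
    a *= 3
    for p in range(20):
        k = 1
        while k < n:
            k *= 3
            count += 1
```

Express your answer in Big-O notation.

Each loop level contributes: log n × 1 × log n. Multiplying the contributions gives O(log² n).

Answer: O(log² n)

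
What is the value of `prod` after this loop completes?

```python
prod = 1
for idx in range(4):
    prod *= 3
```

3^4 = 81
`prod` takes the values: 1 → 3 → 9 → 27 → 81

Answer: 81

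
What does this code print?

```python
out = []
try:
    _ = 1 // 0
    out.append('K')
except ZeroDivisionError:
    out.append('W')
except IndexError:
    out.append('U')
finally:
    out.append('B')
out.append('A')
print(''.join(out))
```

Execution trace: 'W' (except ZeroDivisionError) → 'B' (finally) → 'A' (after the try/except). Output: WBA

Answer: WBA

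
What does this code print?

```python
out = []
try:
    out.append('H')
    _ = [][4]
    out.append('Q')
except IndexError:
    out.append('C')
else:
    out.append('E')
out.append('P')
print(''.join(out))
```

Execution trace: 'H' (try body) → 'C' (except IndexError) → 'P' (after the try/except). Output: HCP

Answer: HCP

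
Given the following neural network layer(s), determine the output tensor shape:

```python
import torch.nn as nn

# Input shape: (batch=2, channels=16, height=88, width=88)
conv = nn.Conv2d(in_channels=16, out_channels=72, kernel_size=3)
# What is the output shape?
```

Input: (2, 16, 88, 88) -> Output: (2, 72, 86, 86)

Answer: (2, 72, 86, 86)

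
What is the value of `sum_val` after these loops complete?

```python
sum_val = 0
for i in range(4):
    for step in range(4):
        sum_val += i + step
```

Sum of all i+step for i,step in 4x4
`sum_val` takes the values: 0 → 1 → 3 → 6 → 7 → 9 → 12 → 16 → 18 → 21 → 25 → 30 → 33 → 37 → 42 → 48

Answer: 48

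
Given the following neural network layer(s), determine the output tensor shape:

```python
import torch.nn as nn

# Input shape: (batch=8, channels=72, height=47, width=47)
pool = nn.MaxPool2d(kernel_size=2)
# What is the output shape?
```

Input: (8, 72, 47, 47) -> Output: (8, 72, 23, 23)

Answer: (8, 72, 23, 23)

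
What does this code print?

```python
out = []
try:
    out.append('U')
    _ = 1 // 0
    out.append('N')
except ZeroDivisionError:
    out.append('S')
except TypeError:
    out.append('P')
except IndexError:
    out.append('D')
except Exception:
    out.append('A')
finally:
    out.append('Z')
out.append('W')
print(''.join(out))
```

Execution trace: 'U' (try body) → 'S' (except ZeroDivisionError) → 'Z' (finally) → 'W' (after the try/except). Output: USZW

Answer: USZW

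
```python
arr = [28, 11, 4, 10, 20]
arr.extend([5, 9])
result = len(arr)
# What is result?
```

Trace:
`arr = [28, 11, 4, 10, 20]` → arr = [28, 11, 4, 10, 20]
`arr.extend([5, 9])` → arr = [28, 11, 4, 10, 20, 5, 9]
`result = len(arr)` → result = 7
So result = 7

Answer: 7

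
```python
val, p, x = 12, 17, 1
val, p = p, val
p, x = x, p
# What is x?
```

Trace:
`val, p, x = 12, 17, 1` → val = 12; p = 17; x = 1
`val, p = p, val` → val = 17; p = 12
`p, x = x, p` → p = 1; x = 12
So x = 12

Answer: 12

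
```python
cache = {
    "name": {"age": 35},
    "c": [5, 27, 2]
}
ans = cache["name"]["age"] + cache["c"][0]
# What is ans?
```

Trace:
`cache = { ...` → cache = {'name': {'age': 35}, 'c': [5, 27, 2]}
`ans = cache["name"]["age"] + cache["c"][0]` → ans = 40
So ans = 40

Answer: 40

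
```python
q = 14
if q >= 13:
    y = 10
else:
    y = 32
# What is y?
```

Trace:
`q = 14` → q = 14
`if q >= 13: ...` → q >= 13 is True → y = 10
So y = 10

Answer: 10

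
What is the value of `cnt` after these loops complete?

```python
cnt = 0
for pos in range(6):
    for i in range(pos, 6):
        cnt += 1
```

Upper triangle: 6 + 5 + ... + 1
`cnt` takes the values: 0 → 1 → 2 → 3 → 4 → 5 → 6 → 7 → 8 → 9 → 10 → 11 → 12 → 13 → 14 → 15 → 16 → 17 → 18 → 19 → 20 → 21

Answer: 21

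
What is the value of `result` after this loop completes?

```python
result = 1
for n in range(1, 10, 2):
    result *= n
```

Product of 1, 3, 5, ... up to 9
`result` takes the values: 1 → 3 → 15 → 105 → 945

Answer: 945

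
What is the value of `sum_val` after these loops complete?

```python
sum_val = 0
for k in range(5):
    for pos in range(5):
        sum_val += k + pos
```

Sum of all k+pos for k,pos in 5x5
`sum_val` takes the values: 0 → 1 → 3 → 6 → 10 → 11 → 13 → 16 → 20 → 25 → 27 → 30 → 34 → 39 → 45 → 48 → 52 → 57 → 63 → 70 → 74 → 79 → 85 → 92 → 100

Answer: 100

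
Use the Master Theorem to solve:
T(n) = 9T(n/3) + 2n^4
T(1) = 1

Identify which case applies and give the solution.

a=9, b=3, f(n)=2n^4. log_3(9) = 2. Since c=4 > 2 and the regularity condition holds (9(n/3)^4 = (9/3^4)n^4 with 9/3^4 < 1), Case 3 applies: T(n) = Θ(f(n)) = O(n^4).

Answer: O(n^4) - Case 3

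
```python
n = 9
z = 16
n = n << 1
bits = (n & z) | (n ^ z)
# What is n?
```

Trace:
`n = 9` → n = 9
`z = 16` → z = 16
`n = n << 1` → n = 18
`bits = (n & z) | (n ^ z)` → bits = 18
So n = 18

Answer: 18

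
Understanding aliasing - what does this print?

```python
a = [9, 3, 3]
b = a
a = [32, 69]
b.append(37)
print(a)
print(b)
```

Key concept: rebinding vs mutation: a is rebound to a new list, b still points at the original.
Step by step:
`a = [9, 3, 3]` → a = [9, 3, 3]
`b = a` → b = [9, 3, 3] (same object as a)
`a = [32, 69]` → a = [32, 69]
`b.append(37)` → b = [9, 3, 3, 37]
`print(a)` → prints [32, 69]
`print(b)` → prints [9, 3, 3, 37]

Answer:
[32, 69]
[9, 3, 3, 37]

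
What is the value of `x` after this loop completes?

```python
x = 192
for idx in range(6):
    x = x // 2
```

Halve 6 times: 192 // 2^6 = 3
`x` takes the values: 192 → 96 → 48 → 24 → 12 → 6 → 3

Answer: 3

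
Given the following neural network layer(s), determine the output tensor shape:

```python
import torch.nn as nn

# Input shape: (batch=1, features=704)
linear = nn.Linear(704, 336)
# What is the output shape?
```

Input: (1, 704) -> Output: (1, 336)

Answer: (1, 336)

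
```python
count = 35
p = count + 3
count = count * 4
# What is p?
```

Trace:
`count = 35` → count = 35
`p = count + 3` → p = 38
`count = count * 4` → count = 140
So p = 38

Answer: 38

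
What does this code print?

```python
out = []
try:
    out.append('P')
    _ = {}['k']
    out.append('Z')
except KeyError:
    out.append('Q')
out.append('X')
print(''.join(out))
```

Execution trace: 'P' (try body) → 'Q' (except KeyError) → 'X' (after the try/except). Output: PQX

Answer: PQX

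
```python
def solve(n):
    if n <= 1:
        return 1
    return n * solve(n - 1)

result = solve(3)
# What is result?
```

solve(3) = 3 * 2 * 1 = 6

Answer: 6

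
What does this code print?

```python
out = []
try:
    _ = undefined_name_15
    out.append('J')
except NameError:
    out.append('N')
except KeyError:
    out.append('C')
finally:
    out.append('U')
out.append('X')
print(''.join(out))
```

Execution trace: 'N' (except NameError) → 'U' (finally) → 'X' (after the try/except). Output: NUX

Answer: NUX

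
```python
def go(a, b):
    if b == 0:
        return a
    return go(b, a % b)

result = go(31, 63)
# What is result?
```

go(31, 63) -> go(63, 31) -> go(31, 1) -> go(1, 0) -> 1

Answer: 1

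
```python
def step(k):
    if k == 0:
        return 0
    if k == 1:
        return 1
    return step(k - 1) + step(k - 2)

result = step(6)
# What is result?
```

Build up from base cases: step(0)=0, step(1)=1, step(2)=1, step(3)=2, step(4)=3, step(5)=5, step(6)=8

Answer: 8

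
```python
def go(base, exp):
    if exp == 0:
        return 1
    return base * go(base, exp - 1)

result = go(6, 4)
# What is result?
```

go(6, 4) = 6 * 6 * 6 * 6 = 1296

Answer: 1296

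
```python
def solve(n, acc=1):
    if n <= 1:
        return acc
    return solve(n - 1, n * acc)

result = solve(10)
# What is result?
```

Accumulator trace (n, acc): (10, 1) -> (9, 10) -> (8, 90) -> (7, 720) -> (6, 5040) -> (5, 30240) -> (4, 151200) -> (3, 604800) -> (2, 1814400) -> (1, 3628800) -> return 3628800

Answer: 3628800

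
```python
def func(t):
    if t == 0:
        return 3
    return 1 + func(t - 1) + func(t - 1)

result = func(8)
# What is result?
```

func(t) = 1 + 2·func(t-1), func(0)=3. Closed form: (3+1)·2^8 - 1 = 1023.

Answer: 1023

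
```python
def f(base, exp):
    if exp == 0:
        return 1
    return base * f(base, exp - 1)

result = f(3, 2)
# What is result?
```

f(3, 2) = 3 * 3 = 9

Answer: 9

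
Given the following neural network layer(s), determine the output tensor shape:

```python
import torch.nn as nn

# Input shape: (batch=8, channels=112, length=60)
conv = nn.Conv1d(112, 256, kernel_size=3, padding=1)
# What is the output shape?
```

Input: (8, 112, 60) -> Output: (8, 256, 60)

Answer: (8, 256, 60)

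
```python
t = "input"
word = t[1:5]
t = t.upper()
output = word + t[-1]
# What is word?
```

Trace:
`t = "input"` → t = 'input'
`word = t[1:5]` → word = 'nput'
`t = t.upper()` → t = 'INPUT'
`output = word + t[-1]` → output = 'nputT'
So word = 'nput'

Answer: 'nput'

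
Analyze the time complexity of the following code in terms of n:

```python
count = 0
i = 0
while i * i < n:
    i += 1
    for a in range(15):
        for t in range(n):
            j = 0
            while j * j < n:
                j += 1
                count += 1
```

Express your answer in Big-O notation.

Each loop level contributes: √n × 1 × n × √n. Multiplying the contributions gives O(n^2).

Answer: O(n^2)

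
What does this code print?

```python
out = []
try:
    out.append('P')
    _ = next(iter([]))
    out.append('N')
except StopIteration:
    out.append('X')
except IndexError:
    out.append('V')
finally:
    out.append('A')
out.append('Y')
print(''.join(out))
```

Execution trace: 'P' (try body) → 'X' (except StopIteration) → 'A' (finally) → 'Y' (after the try/except). Output: PXAY

Answer: PXAY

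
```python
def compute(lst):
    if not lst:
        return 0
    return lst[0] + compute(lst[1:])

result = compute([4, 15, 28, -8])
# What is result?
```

4 + 15 + 28 + (-8) + 0 = 39

Answer: 39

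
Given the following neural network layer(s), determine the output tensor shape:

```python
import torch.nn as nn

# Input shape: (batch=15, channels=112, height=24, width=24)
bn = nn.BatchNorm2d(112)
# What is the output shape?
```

Input: (15, 112, 24, 24) -> Output: (15, 112, 24, 24)

Answer: (15, 112, 24, 24)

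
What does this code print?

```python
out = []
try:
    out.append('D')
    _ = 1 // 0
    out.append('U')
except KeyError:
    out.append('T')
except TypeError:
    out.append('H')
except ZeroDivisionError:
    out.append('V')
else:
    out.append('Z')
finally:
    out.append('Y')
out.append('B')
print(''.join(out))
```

Execution trace: 'D' (try body) → 'V' (except ZeroDivisionError) → 'Y' (finally) → 'B' (after the try/except). Output: DVYB

Answer: DVYB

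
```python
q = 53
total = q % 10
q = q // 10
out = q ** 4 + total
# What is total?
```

Trace:
`q = 53` → q = 53
`total = q % 10` → total = 3
`q = q // 10` → q = 5
`out = q ** 4 + total` → out = 628
So total = 3

Answer: 3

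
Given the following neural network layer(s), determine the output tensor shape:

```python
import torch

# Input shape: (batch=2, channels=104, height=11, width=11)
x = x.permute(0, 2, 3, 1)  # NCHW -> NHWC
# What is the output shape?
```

Input: (2, 104, 11, 11) -> Output: (2, 11, 11, 104)

Answer: (2, 11, 11, 104)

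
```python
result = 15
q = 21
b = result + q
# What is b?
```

Trace:
`result = 15` → result = 15
`q = 21` → q = 21
`b = result + q` → b = 36
So b = 36

Answer: 36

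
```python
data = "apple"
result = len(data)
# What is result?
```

Trace:
`data = "apple"` → data = 'apple'
`result = len(data)` → result = 5
So result = 5

Answer: 5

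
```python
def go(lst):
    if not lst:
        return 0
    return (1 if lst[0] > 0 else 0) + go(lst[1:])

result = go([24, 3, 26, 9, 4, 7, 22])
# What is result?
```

Count of positive elements in [24, 3, 26, 9, 4, 7, 22] = 7

Answer: 7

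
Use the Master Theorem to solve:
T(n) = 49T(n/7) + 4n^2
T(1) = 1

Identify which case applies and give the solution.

a=49, b=7, f(n)=4n^2. log_7(49) = 2. Since c=2 = 2, Case 2 applies: T(n) = Θ(n^log_b(a) · log n) = O(n^2 log n).

Answer: O(n^2 log n) - Case 2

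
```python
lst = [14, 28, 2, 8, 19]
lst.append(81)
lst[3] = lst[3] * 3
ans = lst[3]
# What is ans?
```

Trace:
`lst = [14, 28, 2, 8, 19]` → lst = [14, 28, 2, 8, 19]
`lst.append(81)` → lst = [14, 28, 2, 8, 19, 81]
`lst[3] = lst[3] * 3` → lst = [14, 28, 2, 24, 19, 81]
`ans = lst[3]` → ans = 24
So ans = 24

Answer: 24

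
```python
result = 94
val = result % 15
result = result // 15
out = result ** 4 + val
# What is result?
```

Trace:
`result = 94` → result = 94
`val = result % 15` → val = 4
`result = result // 15` → result = 6
`out = result ** 4 + val` → out = 1300
So result = 6

Answer: 6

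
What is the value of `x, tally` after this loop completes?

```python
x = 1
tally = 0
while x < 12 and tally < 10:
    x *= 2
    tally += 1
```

Double until >= 12 or 10 iterations
`x, tally` takes the values: (1, 0) → (2, 0) → (2, 1) → (4, 1) → (4, 2) → (8, 2) → (8, 3) → (16, 3) → (16, 4)

Answer: 16, 4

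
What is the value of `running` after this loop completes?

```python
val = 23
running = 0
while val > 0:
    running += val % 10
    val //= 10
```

Sum digits of 23
`running` takes the values: 0 → 3 → 5

Answer: 5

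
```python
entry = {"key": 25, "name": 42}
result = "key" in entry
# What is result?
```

Trace:
`entry = {"key": 25, "name": 42}` → entry = {'key': 25, 'name': 42}
`result = "key" in entry` → result = True
So result = True

Answer: True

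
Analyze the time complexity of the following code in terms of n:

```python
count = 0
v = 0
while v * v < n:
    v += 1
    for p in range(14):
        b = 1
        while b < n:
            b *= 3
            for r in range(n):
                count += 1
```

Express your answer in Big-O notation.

Each loop level contributes: √n × 1 × log n × n. Multiplying the contributions gives O(n√n log n).

Answer: O(n√n log n)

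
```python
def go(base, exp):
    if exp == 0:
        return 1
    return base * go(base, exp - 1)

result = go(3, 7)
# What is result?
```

go(3, 7) = 3 * 3 * 3 * 3 * 3 * 3 * 3 = 2187

Answer: 2187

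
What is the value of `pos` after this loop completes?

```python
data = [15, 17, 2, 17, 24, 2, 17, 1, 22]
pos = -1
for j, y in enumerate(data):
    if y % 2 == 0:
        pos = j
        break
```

First even number index in [15, 17, 2, 17, 24, 2, 17, 1, 22]
`pos` takes the values: -1 → 2

Answer: 2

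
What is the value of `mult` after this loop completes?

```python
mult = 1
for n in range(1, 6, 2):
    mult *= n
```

Product of 1, 3, 5, ... up to 5
`mult` takes the values: 1 → 3 → 15

Answer: 15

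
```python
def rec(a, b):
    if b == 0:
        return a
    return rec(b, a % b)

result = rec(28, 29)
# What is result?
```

rec(28, 29) -> rec(29, 28) -> rec(28, 1) -> rec(1, 0) -> 1

Answer: 1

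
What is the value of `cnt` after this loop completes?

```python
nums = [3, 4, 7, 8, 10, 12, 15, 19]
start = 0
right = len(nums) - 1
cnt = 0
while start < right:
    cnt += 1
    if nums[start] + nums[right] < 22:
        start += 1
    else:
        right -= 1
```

Steps to find pair summing to 22
`cnt` takes the values: 0 → 1 → 2 → 3 → 4 → 5 → 6 → 7

Answer: 7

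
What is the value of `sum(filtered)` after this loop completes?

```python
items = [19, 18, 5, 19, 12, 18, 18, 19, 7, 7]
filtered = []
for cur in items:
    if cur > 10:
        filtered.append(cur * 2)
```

Sum of doubled values > 10
`filtered` takes the values: [] → [38] → [38, 36] → [38, 36, 38] → [38, 36, 38, 24] → [38, 36, 38, 24, 36] → [38, 36, 38, 24, 36, 36] → [38, 36, 38, 24, 36, 36, 38]
So `sum(filtered)` = 246

Answer: 246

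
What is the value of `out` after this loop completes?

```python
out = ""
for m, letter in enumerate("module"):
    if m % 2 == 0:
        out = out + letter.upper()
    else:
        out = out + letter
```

Uppercase even positions in 'module'
`out` takes the values: "" → "M" → "Mo" → "MoD" → "MoDu" → "MoDuL" → "MoDuLe"

Answer: "MoDuLe"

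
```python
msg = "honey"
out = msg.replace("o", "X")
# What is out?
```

Trace:
`msg = "honey"` → msg = 'honey'
`out = msg.replace("o", "X")` → out = 'hXney'
So out = 'hXney'

Answer: 'hXney'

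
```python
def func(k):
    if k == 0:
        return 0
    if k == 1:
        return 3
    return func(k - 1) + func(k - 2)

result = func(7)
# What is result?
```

Build up from base cases: func(0)=0, func(1)=3, func(2)=3, func(3)=6, func(4)=9, func(5)=15, func(6)=24, ..., func(7)=39

Answer: 39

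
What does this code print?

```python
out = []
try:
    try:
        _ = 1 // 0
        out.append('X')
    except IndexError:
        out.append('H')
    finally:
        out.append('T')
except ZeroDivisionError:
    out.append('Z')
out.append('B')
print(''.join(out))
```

Execution trace: 'T' (finally) → 'Z' (outer except ZeroDivisionError) → 'B' (after the try/except). Output: TZB

Answer: TZB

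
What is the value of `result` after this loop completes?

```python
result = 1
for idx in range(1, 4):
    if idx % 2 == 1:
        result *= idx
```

Product of odd numbers 1 to 3
`result` takes the values: 1 → 3

Answer: 3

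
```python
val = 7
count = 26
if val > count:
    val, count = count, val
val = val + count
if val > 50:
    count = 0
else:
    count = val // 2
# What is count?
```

Trace:
`val = 7` → val = 7
`count = 26` → count = 26
`if val > count: ...` → val > count is False → no variable changes
`val = val + count` → val = 33
`if val > 50: ...` → val > 50 is False, take else branch → count = 16
So count = 16

Answer: 16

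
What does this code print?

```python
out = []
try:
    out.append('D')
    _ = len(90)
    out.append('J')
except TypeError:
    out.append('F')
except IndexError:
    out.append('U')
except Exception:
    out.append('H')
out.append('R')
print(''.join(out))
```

Execution trace: 'D' (try body) → 'F' (except TypeError) → 'R' (after the try/except). Output: DFR

Answer: DFR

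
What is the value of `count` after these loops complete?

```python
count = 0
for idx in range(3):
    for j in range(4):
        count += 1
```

3 * 4 = 12
`count` takes the values: 0 → 1 → 2 → 3 → 4 → 5 → 6 → 7 → 8 → 9 → 10 → 11 → 12

Answer: 12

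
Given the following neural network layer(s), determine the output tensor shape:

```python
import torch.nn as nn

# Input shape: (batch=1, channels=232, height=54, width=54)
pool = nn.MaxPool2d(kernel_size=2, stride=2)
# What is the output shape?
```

Input: (1, 232, 54, 54) -> Output: (1, 232, 27, 27)

Answer: (1, 232, 27, 27)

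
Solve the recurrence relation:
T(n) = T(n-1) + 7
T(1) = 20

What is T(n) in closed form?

Unrolling: T(n) = T(1) + 7·(n-1) = 20 + 7(n-1) = 7n + 13.

Answer: T(n) = 7n + 13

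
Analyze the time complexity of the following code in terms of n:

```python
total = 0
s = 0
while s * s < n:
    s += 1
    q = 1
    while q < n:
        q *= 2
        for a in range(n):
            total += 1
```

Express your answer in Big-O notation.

Each loop level contributes: √n × log n × n. Multiplying the contributions gives O(n√n log n).

Answer: O(n√n log n)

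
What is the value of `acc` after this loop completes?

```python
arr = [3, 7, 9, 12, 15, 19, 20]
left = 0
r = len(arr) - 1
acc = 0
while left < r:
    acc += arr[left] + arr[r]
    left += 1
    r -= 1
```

Sum of pairs from ends
`acc` takes the values: 0 → 23 → 49 → 73

Answer: 73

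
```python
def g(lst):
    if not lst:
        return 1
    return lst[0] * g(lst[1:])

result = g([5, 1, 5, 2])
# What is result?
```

Product over [5, 1, 5, 2] = 5 * 1 * 5 * 2 = 50

Answer: 50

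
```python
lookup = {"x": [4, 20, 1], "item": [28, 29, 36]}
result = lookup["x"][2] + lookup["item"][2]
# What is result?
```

Trace:
`lookup = {"x": [4, 20, 1], "item": [28, 29, 36]}` → lookup = {'x': [4, 20, 1], 'item': [28, 29, 36]}
`result = lookup["x"][2] + lookup["item"][2]` → result = 37
So result = 37

Answer: 37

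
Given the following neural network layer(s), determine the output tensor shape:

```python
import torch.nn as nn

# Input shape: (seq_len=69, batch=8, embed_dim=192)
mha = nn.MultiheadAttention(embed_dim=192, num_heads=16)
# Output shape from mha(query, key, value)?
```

Input: (69, 8, 192) -> Output: (69, 8, 192)

Answer: (69, 8, 192)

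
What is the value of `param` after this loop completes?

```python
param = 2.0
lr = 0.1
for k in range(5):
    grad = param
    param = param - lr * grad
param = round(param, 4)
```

Gradient descent: w = 2.0 * (1 - 0.1)^5
`param` takes the values: 2.0 → 1.8 → 1.62 → 1.458 → 1.3122 → 1.18098 → 1.181

Answer: 1.181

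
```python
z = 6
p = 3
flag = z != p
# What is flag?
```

Trace:
`z = 6` → z = 6
`p = 3` → p = 3
`flag = z != p` → flag = True
So flag = True

Answer: True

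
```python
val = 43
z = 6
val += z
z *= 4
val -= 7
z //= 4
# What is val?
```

Trace:
`val = 43` → val = 43
`z = 6` → z = 6
`val += z` → val = 49
`z *= 4` → z = 24
`val -= 7` → val = 42
`z //= 4` → z = 6
So val = 42

Answer: 42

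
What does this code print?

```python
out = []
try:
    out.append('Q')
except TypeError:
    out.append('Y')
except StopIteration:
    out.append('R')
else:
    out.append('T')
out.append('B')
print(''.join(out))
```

Execution trace: 'Q' (try body, no exception) → 'T' (else) → 'B' (after the try/except). Output: QTB

Answer: QTB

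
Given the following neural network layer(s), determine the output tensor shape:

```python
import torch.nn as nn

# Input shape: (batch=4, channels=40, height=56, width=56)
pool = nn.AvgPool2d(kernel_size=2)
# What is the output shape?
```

Input: (4, 40, 56, 56) -> Output: (4, 40, 28, 28)

Answer: (4, 40, 28, 28)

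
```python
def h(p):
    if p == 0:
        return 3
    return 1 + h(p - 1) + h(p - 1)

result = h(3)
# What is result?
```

h(p) = 1 + 2·h(p-1), h(0)=3. Closed form: (3+1)·2^3 - 1 = 31.

Answer: 31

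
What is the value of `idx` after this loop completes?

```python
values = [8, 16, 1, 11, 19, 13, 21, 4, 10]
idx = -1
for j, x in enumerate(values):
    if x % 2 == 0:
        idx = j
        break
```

First even number index in [8, 16, 1, 11, 19, 13, 21, 4, 10]
`idx` takes the values: -1 → 0

Answer: 0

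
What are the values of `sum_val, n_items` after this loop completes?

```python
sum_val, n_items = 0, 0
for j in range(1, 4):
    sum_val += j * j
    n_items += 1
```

Sum of squares and count
`sum_val, n_items` takes the values: (0, 0) → (1, 0) → (1, 1) → (5, 1) → (5, 2) → (14, 2) → (14, 3)

Answer: 14, 3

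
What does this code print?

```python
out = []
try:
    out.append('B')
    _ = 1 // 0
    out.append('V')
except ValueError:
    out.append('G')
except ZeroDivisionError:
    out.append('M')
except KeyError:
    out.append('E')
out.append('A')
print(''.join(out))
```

Execution trace: 'B' (try body) → 'M' (except ZeroDivisionError) → 'A' (after the try/except). Output: BMA

Answer: BMA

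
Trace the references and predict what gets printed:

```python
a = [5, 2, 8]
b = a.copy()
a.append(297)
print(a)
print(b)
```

Key concept: list.copy() creates independent copy.
Step by step:
`a = [5, 2, 8]` → a = [5, 2, 8]
`b = a.copy()` → b = [5, 2, 8]
`a.append(297)` → a = [5, 2, 8, 297]
`print(a)` → prints [5, 2, 8, 297]
`print(b)` → prints [5, 2, 8]

Answer:
[5, 2, 8, 297]
[5, 2, 8]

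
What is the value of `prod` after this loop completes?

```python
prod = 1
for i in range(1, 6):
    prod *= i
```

5! = 120
`prod` takes the values: 1 → 2 → 6 → 24 → 120

Answer: 120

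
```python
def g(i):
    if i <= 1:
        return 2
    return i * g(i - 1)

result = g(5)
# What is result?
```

g(5) = 5 * 4 * 3 * 2 * 2 = 240

Answer: 240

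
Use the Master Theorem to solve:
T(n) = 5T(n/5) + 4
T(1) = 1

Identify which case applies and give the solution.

a=5, b=5, f(n)=4. log_5(5) = 1. Since c=0 < 1, Case 1 applies: T(n) = Θ(n^log_b(a)) = O(n).

Answer: O(n) - Case 1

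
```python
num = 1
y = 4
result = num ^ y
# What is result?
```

Trace:
`num = 1` → num = 1
`y = 4` → y = 4
`result = num ^ y` → result = 5
So result = 5

Answer: 5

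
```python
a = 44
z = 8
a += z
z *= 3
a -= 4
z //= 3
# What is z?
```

Trace:
`a = 44` → a = 44
`z = 8` → z = 8
`a += z` → a = 52
`z *= 3` → z = 24
`a -= 4` → a = 48
`z //= 3` → z = 8
So z = 8

Answer: 8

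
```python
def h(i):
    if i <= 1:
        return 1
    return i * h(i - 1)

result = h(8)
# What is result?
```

h(8) = 8 * 7 * 6 * 5 * 4 * 3 * 2 * 1 = 40320

Answer: 40320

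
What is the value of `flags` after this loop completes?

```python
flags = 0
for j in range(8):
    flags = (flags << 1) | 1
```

Build 8 consecutive 1-bits: 0b11111111
`flags` takes the values: 0 → 1 → 3 → 7 → 15 → 31 → 63 → 127 → 255

Answer: 255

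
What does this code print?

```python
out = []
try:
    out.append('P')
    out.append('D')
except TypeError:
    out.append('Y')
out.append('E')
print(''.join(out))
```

Execution trace: 'P' (try body) → 'D' (try body, no exception) → 'E' (after the try/except). Output: PDE

Answer: PDE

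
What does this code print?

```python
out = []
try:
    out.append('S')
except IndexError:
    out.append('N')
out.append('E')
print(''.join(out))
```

Execution trace: 'S' (try body, no exception) → 'E' (after the try/except). Output: SE

Answer: SE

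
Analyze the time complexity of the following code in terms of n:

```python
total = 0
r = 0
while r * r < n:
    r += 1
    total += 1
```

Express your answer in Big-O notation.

Each loop level contributes: √n. Multiplying the contributions gives O(√n).

Answer: O(√n)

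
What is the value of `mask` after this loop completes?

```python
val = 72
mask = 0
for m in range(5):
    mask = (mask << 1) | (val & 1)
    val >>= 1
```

Reverse lowest 5 bits of 72
`mask` takes the values: 0 → 1 → 2

Answer: 2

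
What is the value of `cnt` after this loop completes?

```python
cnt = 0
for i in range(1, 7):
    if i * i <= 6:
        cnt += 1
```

Count numbers where i² ≤ 6
`cnt` takes the values: 0 → 1 → 2

Answer: 2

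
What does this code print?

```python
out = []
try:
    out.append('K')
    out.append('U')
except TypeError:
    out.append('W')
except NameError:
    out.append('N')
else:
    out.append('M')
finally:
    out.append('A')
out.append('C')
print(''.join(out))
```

Execution trace: 'K' (try body) → 'U' (try body, no exception) → 'M' (else) → 'A' (finally) → 'C' (after the try/except). Output: KUMAC

Answer: KUMAC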